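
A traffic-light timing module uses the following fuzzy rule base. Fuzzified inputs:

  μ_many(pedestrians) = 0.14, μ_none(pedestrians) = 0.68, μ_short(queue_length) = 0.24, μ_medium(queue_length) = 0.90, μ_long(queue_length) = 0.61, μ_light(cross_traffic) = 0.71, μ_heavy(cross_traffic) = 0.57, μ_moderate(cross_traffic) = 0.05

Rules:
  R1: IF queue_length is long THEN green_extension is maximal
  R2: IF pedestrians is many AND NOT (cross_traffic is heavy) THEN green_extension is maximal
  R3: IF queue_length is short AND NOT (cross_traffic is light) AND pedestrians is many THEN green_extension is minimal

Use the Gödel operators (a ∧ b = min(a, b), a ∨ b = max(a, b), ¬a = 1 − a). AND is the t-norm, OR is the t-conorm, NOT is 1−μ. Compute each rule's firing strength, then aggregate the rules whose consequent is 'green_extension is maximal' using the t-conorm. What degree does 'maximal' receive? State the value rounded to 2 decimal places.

R1: long=0.61 → w = 0.61
R2: many=0.14, ¬heavy=1−0.57=0.43; AND[min(a, b)] → w = 0.14
R3: short=0.24, ¬light=1−0.71=0.29, many=0.14; AND[min(a, b)] → w = 0.14
Rules with consequent 'maximal': {R1, R2} → strengths 0.61, 0.14
Aggregate via t-conorm [max(a, b)]: 0.61

0.61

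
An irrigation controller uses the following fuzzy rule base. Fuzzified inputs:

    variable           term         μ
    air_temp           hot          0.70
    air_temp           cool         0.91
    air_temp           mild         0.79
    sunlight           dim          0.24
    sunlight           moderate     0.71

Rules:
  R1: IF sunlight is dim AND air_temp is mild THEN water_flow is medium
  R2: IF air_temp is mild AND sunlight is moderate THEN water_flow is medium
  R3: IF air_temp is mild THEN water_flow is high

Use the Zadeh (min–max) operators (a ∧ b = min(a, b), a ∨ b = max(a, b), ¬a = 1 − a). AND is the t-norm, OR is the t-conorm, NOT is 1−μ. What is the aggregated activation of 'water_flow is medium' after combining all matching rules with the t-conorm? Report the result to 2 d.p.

0.71

R1: dim=0.24, mild=0.79; AND[min(a, b)] → w = 0.24
R2: mild=0.79, moderate=0.71; AND[min(a, b)] → w = 0.71
R3: mild=0.79 → w = 0.79
Rules with consequent 'medium': {R1, R2} → strengths 0.24, 0.71
Aggregate via t-conorm [max(a, b)]: 0.71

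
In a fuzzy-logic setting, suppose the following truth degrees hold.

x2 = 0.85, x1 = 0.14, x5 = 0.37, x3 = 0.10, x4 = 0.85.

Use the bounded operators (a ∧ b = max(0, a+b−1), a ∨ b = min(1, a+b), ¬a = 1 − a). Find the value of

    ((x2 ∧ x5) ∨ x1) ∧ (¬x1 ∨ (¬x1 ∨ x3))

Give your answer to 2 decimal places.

x2 ∧ x5 = max(0, a+b−1) on (0.85, 0.37) = 0.22
(x2 ∧ x5) ∨ x1 = min(1, a+b) on (0.22, 0.14) = 0.36
¬x1 = 1 − 0.14 = 0.86
¬x1 = 1 − 0.14 = 0.86
¬x1 ∨ x3 = min(1, a+b) on (0.86, 0.10) = 0.96
¬x1 ∨ (¬x1 ∨ x3) = min(1, a+b) on (0.86, 0.96) = 1.00
((x2 ∧ x5) ∨ x1) ∧ (¬x1 ∨ (¬x1 ∨ x3)) = max(0, a+b−1) on (0.36, 1.00) = 0.36

0.36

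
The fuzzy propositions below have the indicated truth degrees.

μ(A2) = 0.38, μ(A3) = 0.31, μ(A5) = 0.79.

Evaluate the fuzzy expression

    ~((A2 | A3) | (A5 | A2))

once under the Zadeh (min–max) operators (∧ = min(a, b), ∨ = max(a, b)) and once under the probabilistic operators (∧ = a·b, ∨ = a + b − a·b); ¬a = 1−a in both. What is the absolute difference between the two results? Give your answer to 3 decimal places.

0.154

Under Zadeh (min–max):
  A2 | A3 = max(a, b) on (0.38, 0.31) = 0.38
  A5 | A2 = max(a, b) on (0.79, 0.38) = 0.79
  (A2 | A3) | (A5 | A2) = max(a, b) on (0.38, 0.79) = 0.79
  ~((A2 | A3) | (A5 | A2)) = 1 − 0.79 = 0.21
  → value = 0.2100
Under probabilistic:
  A2 | A3 = a + b − a·b on (0.3800, 0.3100) = 0.5722
  A5 | A2 = a + b − a·b on (0.7900, 0.3800) = 0.8698
  (A2 | A3) | (A5 | A2) = a + b − a·b on (0.5722, 0.8698) = 0.9443
  ~((A2 | A3) | (A5 | A2)) = 1 − 0.9443 = 0.0557
  → value = 0.0557
|0.2100 − 0.0557| = 0.154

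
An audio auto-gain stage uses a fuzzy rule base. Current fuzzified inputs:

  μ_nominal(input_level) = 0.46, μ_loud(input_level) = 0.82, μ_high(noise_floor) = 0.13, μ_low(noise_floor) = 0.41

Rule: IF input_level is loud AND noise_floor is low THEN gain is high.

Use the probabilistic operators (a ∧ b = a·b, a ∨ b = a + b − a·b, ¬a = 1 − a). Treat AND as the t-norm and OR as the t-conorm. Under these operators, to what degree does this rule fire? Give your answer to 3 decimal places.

firing strength: loud=0.82, low=0.41; AND[a·b] → w = 0.3362

0.336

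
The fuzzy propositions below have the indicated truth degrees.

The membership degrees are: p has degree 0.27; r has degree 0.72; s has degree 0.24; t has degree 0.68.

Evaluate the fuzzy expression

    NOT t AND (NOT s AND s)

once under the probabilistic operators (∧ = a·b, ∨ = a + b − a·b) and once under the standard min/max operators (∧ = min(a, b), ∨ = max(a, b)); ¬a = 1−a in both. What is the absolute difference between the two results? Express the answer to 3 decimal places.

Under probabilistic:
  NOT t = 1 − 0.6800 = 0.3200
  NOT s = 1 − 0.2400 = 0.7600
  NOT s AND s = a·b on (0.7600, 0.2400) = 0.1824
  NOT t AND (NOT s AND s) = a·b on (0.3200, 0.1824) = 0.0584
  → value = 0.0584
Under standard min/max:
  NOT t = 1 − 0.68 = 0.32
  NOT s = 1 − 0.24 = 0.76
  NOT s AND s = min(a, b) on (0.76, 0.24) = 0.24
  NOT t AND (NOT s AND s) = min(a, b) on (0.32, 0.24) = 0.24
  → value = 0.2400
|0.0584 − 0.2400| = 0.182

0.182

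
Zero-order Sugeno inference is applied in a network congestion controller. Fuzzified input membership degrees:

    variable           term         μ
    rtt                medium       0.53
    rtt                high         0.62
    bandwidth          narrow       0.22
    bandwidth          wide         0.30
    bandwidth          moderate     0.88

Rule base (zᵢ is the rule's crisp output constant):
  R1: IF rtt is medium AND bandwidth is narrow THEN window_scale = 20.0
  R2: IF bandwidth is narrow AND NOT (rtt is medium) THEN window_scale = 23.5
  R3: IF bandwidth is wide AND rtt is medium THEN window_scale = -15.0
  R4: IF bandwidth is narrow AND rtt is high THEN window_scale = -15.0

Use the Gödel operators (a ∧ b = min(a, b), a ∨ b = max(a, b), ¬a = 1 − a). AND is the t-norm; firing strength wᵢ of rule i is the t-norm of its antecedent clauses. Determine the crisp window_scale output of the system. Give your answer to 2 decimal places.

R1 (z=20.0): medium=0.53, narrow=0.22; AND[min(a, b)] → w = 0.22
R2 (z=23.5): narrow=0.22, ¬medium=1−0.53=0.47; AND[min(a, b)] → w = 0.22
R3 (z=-15.0): wide=0.30, medium=0.53; AND[min(a, b)] → w = 0.30
R4 (z=-15.0): narrow=0.22, high=0.62; AND[min(a, b)] → w = 0.22
Weighted average = (0.22·20.0 + 0.22·23.5 + 0.30·-15.0 + 0.22·-15.0) / (0.22 + 0.22 + 0.30 + 0.22)
  = 1.7700 / 0.9600 = 1.84

1.84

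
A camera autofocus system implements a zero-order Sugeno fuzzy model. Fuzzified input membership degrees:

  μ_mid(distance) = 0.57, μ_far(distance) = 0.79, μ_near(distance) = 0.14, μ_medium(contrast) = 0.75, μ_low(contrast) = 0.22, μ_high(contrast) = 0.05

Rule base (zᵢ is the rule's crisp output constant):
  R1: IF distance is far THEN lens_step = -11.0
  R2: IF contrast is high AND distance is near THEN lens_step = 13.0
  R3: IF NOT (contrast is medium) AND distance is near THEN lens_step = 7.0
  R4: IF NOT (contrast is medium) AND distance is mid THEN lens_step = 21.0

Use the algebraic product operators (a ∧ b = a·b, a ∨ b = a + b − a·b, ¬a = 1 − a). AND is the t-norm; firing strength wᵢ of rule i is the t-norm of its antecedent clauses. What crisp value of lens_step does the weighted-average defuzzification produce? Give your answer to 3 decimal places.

-5.502

R1 (z=-11.0): far=0.79 → w = 0.7900
R2 (z=13.0): high=0.05, near=0.14; AND[a·b] → w = 0.0070
R3 (z=7.0): ¬medium=1−0.75=0.25, near=0.14; AND[a·b] → w = 0.0350
R4 (z=21.0): ¬medium=1−0.75=0.25, mid=0.57; AND[a·b] → w = 0.1425
Weighted average = (0.7900·-11.0 + 0.0070·13.0 + 0.0350·7.0 + 0.1425·21.0) / (0.7900 + 0.0070 + 0.0350 + 0.1425)
  = -5.3615 / 0.9745 = -5.502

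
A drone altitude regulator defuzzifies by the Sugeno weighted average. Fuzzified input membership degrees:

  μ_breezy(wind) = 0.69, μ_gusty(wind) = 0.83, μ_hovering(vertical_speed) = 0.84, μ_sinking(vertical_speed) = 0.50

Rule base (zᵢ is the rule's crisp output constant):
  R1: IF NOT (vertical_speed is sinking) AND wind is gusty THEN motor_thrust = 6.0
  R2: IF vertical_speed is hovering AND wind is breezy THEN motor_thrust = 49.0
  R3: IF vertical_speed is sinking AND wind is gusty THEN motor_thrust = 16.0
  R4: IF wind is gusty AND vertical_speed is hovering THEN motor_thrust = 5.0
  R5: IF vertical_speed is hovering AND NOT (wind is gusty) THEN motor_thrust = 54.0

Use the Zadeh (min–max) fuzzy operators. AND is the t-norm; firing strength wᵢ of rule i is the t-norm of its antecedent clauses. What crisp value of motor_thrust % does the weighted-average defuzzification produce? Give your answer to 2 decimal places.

R1 (z=6.0): ¬sinking=1−0.50=0.50, gusty=0.83; AND[min(a, b)] → w = 0.50
R2 (z=49.0): hovering=0.84, breezy=0.69; AND[min(a, b)] → w = 0.69
R3 (z=16.0): sinking=0.50, gusty=0.83; AND[min(a, b)] → w = 0.50
R4 (z=5.0): gusty=0.83, hovering=0.84; AND[min(a, b)] → w = 0.83
R5 (z=54.0): hovering=0.84, ¬gusty=1−0.83=0.17; AND[min(a, b)] → w = 0.17
Weighted average = (0.50·6.0 + 0.69·49.0 + 0.50·16.0 + 0.83·5.0 + 0.17·54.0) / (0.50 + 0.69 + 0.50 + 0.83 + 0.17)
  = 58.1400 / 2.6900 = 21.61

21.61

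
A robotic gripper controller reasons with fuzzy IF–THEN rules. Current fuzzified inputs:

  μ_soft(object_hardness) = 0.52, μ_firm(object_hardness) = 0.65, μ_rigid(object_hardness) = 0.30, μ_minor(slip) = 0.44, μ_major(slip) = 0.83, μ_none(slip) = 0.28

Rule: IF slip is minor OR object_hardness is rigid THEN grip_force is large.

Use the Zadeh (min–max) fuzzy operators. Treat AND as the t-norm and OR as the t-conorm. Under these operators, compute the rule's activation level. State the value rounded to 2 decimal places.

0.44

firing strength: minor=0.44, rigid=0.30; OR[max(a, b)] → w = 0.44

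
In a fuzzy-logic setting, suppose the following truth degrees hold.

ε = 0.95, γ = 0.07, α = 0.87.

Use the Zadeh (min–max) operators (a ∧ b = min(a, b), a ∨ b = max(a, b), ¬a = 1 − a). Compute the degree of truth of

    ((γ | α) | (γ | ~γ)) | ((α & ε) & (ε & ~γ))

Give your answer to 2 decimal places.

γ | α = max(a, b) on (0.07, 0.87) = 0.87
~γ = 1 − 0.07 = 0.93
γ | ~γ = max(a, b) on (0.07, 0.93) = 0.93
(γ | α) | (γ | ~γ) = max(a, b) on (0.87, 0.93) = 0.93
α & ε = min(a, b) on (0.87, 0.95) = 0.87
~γ = 1 − 0.07 = 0.93
ε & ~γ = min(a, b) on (0.95, 0.93) = 0.93
(α & ε) & (ε & ~γ) = min(a, b) on (0.87, 0.93) = 0.87
((γ | α) | (γ | ~γ)) | ((α & ε) & (ε & ~γ)) = max(a, b) on (0.93, 0.87) = 0.93

0.93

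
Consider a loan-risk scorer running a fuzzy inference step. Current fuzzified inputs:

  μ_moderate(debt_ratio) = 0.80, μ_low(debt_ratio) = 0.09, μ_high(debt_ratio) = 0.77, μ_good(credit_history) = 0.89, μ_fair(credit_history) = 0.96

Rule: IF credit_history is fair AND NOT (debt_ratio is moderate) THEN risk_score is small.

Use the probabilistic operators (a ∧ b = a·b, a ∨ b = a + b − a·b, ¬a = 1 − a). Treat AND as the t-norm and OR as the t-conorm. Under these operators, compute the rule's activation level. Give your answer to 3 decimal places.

0.192

firing strength: fair=0.96, ¬moderate=1−0.80=0.20; AND[a·b] → w = 0.1920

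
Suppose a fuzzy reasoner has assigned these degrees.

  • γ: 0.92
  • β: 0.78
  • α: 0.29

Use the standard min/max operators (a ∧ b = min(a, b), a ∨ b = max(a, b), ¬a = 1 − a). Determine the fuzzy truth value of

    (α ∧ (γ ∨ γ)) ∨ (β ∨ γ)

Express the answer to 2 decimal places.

γ ∨ γ = max(a, b) on (0.92, 0.92) = 0.92
α ∧ (γ ∨ γ) = min(a, b) on (0.29, 0.92) = 0.29
β ∨ γ = max(a, b) on (0.78, 0.92) = 0.92
(α ∧ (γ ∨ γ)) ∨ (β ∨ γ) = max(a, b) on (0.29, 0.92) = 0.92

0.92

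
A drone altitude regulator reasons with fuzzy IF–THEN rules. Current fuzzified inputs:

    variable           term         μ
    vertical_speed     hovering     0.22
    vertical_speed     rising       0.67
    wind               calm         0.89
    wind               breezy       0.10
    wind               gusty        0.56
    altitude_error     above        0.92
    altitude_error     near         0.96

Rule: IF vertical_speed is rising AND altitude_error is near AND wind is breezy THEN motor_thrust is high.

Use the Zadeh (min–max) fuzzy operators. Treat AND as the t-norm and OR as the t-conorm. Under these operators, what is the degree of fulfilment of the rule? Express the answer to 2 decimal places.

0.10

firing strength: rising=0.67, near=0.96, breezy=0.10; AND[min(a, b)] → w = 0.10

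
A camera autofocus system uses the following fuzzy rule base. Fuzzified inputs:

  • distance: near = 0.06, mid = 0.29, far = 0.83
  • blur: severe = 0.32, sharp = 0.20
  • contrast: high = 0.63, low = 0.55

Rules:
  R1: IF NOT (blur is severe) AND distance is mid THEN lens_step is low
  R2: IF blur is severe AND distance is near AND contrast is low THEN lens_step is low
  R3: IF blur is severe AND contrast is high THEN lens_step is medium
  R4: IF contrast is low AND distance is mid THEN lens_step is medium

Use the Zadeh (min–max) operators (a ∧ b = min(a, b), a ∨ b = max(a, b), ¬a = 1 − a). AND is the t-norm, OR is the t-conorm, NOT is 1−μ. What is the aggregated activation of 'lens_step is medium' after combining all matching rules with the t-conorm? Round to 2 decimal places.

0.32

R1: ¬severe=1−0.32=0.68, mid=0.29; AND[min(a, b)] → w = 0.29
R2: severe=0.32, near=0.06, low=0.55; AND[min(a, b)] → w = 0.06
R3: severe=0.32, high=0.63; AND[min(a, b)] → w = 0.32
R4: low=0.55, mid=0.29; AND[min(a, b)] → w = 0.29
Rules with consequent 'medium': {R3, R4} → strengths 0.32, 0.29
Aggregate via t-conorm [max(a, b)]: 0.32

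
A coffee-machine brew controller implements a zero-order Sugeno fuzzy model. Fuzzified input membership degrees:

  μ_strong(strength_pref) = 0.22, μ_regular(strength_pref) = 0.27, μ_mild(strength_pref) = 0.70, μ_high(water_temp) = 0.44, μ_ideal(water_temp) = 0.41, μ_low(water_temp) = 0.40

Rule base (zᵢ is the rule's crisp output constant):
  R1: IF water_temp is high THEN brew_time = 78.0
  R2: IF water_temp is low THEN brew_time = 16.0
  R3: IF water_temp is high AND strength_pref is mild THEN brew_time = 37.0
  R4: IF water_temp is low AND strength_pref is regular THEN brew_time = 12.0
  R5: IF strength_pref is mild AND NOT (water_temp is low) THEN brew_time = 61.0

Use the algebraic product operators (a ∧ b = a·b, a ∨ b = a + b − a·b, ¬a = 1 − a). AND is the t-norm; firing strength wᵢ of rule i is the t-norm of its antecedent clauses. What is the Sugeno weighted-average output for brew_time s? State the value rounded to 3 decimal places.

47.155

R1 (z=78.0): high=0.44 → w = 0.4400
R2 (z=16.0): low=0.40 → w = 0.4000
R3 (z=37.0): high=0.44, mild=0.70; AND[a·b] → w = 0.3080
R4 (z=12.0): low=0.40, regular=0.27; AND[a·b] → w = 0.1080
R5 (z=61.0): mild=0.70, ¬low=1−0.40=0.60; AND[a·b] → w = 0.4200
Weighted average = (0.4400·78.0 + 0.4000·16.0 + 0.3080·37.0 + 0.1080·12.0 + 0.4200·61.0) / (0.4400 + 0.4000 + 0.3080 + 0.1080 + 0.4200)
  = 79.0320 / 1.6760 = 47.155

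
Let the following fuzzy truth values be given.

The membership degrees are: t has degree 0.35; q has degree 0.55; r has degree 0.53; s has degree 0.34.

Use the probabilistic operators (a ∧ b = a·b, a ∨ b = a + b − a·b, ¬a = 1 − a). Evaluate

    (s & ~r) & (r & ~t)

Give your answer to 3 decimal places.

~r = 1 − 0.5300 = 0.4700
s & ~r = a·b on (0.3400, 0.4700) = 0.1598
~t = 1 − 0.3500 = 0.6500
r & ~t = a·b on (0.5300, 0.6500) = 0.3445
(s & ~r) & (r & ~t) = a·b on (0.1598, 0.3445) = 0.0551

0.055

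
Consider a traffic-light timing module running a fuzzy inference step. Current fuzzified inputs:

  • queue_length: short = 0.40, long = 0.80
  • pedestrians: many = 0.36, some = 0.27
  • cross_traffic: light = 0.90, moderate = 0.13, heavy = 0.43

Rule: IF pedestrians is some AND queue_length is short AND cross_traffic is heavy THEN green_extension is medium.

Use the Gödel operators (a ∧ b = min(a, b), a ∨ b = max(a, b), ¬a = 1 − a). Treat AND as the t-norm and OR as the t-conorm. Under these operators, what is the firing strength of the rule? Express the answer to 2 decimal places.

0.27

firing strength: some=0.27, short=0.40, heavy=0.43; AND[min(a, b)] → w = 0.27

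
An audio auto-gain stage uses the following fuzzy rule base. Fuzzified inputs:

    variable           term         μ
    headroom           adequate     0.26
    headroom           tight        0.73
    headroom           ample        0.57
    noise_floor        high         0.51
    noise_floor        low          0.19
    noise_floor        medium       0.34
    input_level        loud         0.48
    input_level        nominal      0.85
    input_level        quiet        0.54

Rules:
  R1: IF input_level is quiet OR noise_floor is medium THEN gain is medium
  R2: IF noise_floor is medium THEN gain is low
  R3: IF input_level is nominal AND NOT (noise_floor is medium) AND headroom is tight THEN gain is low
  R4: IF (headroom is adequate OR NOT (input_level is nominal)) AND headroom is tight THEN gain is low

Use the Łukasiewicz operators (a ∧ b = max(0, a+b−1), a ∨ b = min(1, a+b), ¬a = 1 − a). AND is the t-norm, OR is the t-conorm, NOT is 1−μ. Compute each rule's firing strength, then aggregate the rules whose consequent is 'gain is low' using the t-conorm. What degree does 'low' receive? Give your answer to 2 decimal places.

R1: quiet=0.54, medium=0.34; OR[min(1, a+b)] → w = 0.88
R2: medium=0.34 → w = 0.34
R3: nominal=0.85, ¬medium=1−0.34=0.66, tight=0.73; AND[max(0, a+b−1)] → w = 0.24
R4: (adequate=0.26 OR ¬nominal=1−0.85=0.15) = 0.41; AND[max(0, a+b−1)] with tight=0.73 → w = 0.14
Rules with consequent 'low': {R2, R3, R4} → strengths 0.34, 0.24, 0.14
Aggregate via t-conorm [min(1, a+b)]: 0.72

0.72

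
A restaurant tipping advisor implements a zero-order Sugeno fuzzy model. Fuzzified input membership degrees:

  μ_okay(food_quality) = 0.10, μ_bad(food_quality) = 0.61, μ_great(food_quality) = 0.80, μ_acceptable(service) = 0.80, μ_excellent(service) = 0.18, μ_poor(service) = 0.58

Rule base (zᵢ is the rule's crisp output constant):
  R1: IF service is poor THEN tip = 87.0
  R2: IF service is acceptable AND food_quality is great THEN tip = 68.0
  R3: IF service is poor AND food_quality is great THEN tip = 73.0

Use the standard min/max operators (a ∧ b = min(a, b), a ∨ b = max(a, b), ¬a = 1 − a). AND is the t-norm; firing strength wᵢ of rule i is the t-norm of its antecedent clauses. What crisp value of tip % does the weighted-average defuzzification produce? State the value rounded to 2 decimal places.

R1 (z=87.0): poor=0.58 → w = 0.58
R2 (z=68.0): acceptable=0.80, great=0.80; AND[min(a, b)] → w = 0.80
R3 (z=73.0): poor=0.58, great=0.80; AND[min(a, b)] → w = 0.58
Weighted average = (0.58·87.0 + 0.80·68.0 + 0.58·73.0) / (0.58 + 0.80 + 0.58)
  = 147.2000 / 1.9600 = 75.10

75.10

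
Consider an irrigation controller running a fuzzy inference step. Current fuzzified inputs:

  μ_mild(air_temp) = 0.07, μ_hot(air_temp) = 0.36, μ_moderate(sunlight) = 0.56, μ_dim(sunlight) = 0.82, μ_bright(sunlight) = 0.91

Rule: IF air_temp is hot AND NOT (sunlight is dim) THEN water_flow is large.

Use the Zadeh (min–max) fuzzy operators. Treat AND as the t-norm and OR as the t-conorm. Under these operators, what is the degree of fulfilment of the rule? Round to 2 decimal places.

0.18

firing strength: hot=0.36, ¬dim=1−0.82=0.18; AND[min(a, b)] → w = 0.18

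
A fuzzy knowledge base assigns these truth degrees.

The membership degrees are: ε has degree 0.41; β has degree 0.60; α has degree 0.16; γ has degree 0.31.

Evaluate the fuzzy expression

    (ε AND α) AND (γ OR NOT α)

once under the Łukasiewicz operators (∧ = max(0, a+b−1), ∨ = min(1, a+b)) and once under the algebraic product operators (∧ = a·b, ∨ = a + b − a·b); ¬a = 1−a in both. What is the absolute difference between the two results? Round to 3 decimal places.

Under Łukasiewicz:
  ε AND α = max(0, a+b−1) on (0.41, 0.16) = 0.00
  NOT α = 1 − 0.16 = 0.84
  γ OR NOT α = min(1, a+b) on (0.31, 0.84) = 1.00
  (ε AND α) AND (γ OR NOT α) = max(0, a+b−1) on (0.00, 1.00) = 0.00
  → value = 0.0000
Under algebraic product:
  ε AND α = a·b on (0.4100, 0.1600) = 0.0656
  NOT α = 1 − 0.1600 = 0.8400
  γ OR NOT α = a + b − a·b on (0.3100, 0.8400) = 0.8896
  (ε AND α) AND (γ OR NOT α) = a·b on (0.0656, 0.8896) = 0.0584
  → value = 0.0584
|0.0000 − 0.0584| = 0.058

0.058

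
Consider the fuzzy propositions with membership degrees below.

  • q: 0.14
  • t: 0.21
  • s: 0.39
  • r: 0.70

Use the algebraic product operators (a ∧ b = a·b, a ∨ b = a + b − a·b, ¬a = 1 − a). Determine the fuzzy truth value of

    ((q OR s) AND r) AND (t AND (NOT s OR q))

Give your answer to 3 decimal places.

0.046

q OR s = a + b − a·b on (0.1400, 0.3900) = 0.4754
(q OR s) AND r = a·b on (0.4754, 0.7000) = 0.3328
NOT s = 1 − 0.3900 = 0.6100
NOT s OR q = a + b − a·b on (0.6100, 0.1400) = 0.6646
t AND (NOT s OR q) = a·b on (0.2100, 0.6646) = 0.1396
((q OR s) AND r) AND (t AND (NOT s OR q)) = a·b on (0.3328, 0.1396) = 0.0464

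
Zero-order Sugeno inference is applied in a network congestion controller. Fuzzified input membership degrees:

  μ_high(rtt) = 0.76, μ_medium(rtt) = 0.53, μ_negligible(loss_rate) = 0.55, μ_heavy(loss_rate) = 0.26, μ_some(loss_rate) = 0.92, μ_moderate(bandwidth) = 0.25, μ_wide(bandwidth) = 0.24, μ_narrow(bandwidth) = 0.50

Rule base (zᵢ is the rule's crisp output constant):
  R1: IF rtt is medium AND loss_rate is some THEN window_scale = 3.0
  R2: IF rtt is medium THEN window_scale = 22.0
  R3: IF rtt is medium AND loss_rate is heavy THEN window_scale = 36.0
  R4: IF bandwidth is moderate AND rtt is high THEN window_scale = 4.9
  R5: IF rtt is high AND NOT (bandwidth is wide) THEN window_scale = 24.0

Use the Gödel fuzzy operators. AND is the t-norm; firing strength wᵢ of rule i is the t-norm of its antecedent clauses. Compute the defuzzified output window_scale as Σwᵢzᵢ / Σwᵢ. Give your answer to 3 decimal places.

R1 (z=3.0): medium=0.53, some=0.92; AND[min(a, b)] → w = 0.53
R2 (z=22.0): medium=0.53 → w = 0.53
R3 (z=36.0): medium=0.53, heavy=0.26; AND[min(a, b)] → w = 0.26
R4 (z=4.9): moderate=0.25, high=0.76; AND[min(a, b)] → w = 0.25
R5 (z=24.0): high=0.76, ¬wide=1−0.24=0.76; AND[min(a, b)] → w = 0.76
Weighted average = (0.53·3.0 + 0.53·22.0 + 0.26·36.0 + 0.25·4.9 + 0.76·24.0) / (0.53 + 0.53 + 0.26 + 0.25 + 0.76)
  = 42.0750 / 2.3300 = 18.058

18.058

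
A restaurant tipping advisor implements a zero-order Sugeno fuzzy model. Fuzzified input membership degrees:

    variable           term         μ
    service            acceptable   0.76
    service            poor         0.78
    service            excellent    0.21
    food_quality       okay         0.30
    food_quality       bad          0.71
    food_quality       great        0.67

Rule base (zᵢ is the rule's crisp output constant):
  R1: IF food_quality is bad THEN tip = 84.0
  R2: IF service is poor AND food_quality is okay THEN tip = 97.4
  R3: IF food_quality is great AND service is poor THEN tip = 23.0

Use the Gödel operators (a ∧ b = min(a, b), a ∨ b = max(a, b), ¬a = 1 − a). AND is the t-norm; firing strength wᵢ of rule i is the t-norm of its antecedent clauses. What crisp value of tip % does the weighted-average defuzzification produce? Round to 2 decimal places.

62.07

R1 (z=84.0): bad=0.71 → w = 0.71
R2 (z=97.4): poor=0.78, okay=0.30; AND[min(a, b)] → w = 0.30
R3 (z=23.0): great=0.67, poor=0.78; AND[min(a, b)] → w = 0.67
Weighted average = (0.71·84.0 + 0.30·97.4 + 0.67·23.0) / (0.71 + 0.30 + 0.67)
  = 104.2700 / 1.6800 = 62.07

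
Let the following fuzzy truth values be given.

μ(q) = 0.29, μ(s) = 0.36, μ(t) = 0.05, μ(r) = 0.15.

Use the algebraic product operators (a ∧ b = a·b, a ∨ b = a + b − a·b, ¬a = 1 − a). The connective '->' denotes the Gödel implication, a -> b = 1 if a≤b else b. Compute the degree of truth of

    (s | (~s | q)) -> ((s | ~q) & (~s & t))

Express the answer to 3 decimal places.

~s = 1 − 0.3600 = 0.6400
~s | q = a + b − a·b on (0.6400, 0.2900) = 0.7444
s | (~s | q) = a + b − a·b on (0.3600, 0.7444) = 0.8364
~q = 1 − 0.2900 = 0.7100
s | ~q = a + b − a·b on (0.3600, 0.7100) = 0.8144
~s = 1 − 0.3600 = 0.6400
~s & t = a·b on (0.6400, 0.0500) = 0.0320
(s | ~q) & (~s & t) = a·b on (0.8144, 0.0320) = 0.0261
(s | (~s | q)) -> ((s | ~q) & (~s & t))  [Gödel: 1 if a≤b else b] with a=0.8364, b=0.0261 → 0.0261

0.026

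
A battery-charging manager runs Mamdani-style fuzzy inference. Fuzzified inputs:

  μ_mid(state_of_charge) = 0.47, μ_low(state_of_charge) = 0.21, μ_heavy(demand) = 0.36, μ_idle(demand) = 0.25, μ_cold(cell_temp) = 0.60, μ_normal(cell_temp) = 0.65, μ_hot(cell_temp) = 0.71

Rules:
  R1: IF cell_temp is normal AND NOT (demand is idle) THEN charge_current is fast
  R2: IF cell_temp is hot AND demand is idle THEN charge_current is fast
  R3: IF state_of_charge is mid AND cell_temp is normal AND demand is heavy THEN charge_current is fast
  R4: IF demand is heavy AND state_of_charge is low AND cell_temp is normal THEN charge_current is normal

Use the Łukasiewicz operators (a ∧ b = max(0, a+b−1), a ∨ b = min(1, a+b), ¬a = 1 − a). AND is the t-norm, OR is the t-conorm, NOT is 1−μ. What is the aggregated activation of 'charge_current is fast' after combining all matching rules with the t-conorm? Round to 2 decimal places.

0.40

R1: normal=0.65, ¬idle=1−0.25=0.75; AND[max(0, a+b−1)] → w = 0.40
R2: hot=0.71, idle=0.25; AND[max(0, a+b−1)] → w = 0.00
R3: mid=0.47, normal=0.65, heavy=0.36; AND[max(0, a+b−1)] → w = 0.00
R4: heavy=0.36, low=0.21, normal=0.65; AND[max(0, a+b−1)] → w = 0.00
Rules with consequent 'fast': {R1, R2, R3} → strengths 0.40, 0.00, 0.00
Aggregate via t-conorm [min(1, a+b)]: 0.40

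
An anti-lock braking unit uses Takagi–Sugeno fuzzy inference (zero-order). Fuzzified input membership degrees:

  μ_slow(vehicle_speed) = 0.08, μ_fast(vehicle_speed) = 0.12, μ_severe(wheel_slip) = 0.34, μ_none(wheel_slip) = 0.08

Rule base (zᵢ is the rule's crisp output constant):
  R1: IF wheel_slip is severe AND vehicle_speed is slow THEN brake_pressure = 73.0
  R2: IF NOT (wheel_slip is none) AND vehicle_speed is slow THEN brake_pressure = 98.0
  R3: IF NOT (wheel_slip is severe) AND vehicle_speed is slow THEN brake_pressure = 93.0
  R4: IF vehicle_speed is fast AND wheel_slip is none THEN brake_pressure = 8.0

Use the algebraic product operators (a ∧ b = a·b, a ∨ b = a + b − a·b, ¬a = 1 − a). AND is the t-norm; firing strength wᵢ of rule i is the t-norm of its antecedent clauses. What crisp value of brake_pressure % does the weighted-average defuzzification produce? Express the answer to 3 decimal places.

R1 (z=73.0): severe=0.34, slow=0.08; AND[a·b] → w = 0.0272
R2 (z=98.0): ¬none=1−0.08=0.92, slow=0.08; AND[a·b] → w = 0.0736
R3 (z=93.0): ¬severe=1−0.34=0.66, slow=0.08; AND[a·b] → w = 0.0528
R4 (z=8.0): fast=0.12, none=0.08; AND[a·b] → w = 0.0096
Weighted average = (0.0272·73.0 + 0.0736·98.0 + 0.0528·93.0 + 0.0096·8.0) / (0.0272 + 0.0736 + 0.0528 + 0.0096)
  = 14.1856 / 0.1632 = 86.922

86.922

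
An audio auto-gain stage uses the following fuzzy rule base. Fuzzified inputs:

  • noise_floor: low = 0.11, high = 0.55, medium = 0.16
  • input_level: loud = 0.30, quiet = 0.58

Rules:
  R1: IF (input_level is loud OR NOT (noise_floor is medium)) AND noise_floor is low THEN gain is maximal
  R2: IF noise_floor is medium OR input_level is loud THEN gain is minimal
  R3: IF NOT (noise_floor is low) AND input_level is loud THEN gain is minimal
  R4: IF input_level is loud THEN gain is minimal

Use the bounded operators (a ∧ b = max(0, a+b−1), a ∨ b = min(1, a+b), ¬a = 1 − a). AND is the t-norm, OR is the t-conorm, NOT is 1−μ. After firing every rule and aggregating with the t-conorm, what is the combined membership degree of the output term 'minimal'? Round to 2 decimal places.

R1: (loud=0.30 OR ¬medium=1−0.16=0.84) = 1.00; AND[max(0, a+b−1)] with low=0.11 → w = 0.11
R2: medium=0.16, loud=0.30; OR[min(1, a+b)] → w = 0.46
R3: ¬low=1−0.11=0.89, loud=0.30; AND[max(0, a+b−1)] → w = 0.19
R4: loud=0.30 → w = 0.30
Rules with consequent 'minimal': {R2, R3, R4} → strengths 0.46, 0.19, 0.30
Aggregate via t-conorm [min(1, a+b)]: 0.95

0.95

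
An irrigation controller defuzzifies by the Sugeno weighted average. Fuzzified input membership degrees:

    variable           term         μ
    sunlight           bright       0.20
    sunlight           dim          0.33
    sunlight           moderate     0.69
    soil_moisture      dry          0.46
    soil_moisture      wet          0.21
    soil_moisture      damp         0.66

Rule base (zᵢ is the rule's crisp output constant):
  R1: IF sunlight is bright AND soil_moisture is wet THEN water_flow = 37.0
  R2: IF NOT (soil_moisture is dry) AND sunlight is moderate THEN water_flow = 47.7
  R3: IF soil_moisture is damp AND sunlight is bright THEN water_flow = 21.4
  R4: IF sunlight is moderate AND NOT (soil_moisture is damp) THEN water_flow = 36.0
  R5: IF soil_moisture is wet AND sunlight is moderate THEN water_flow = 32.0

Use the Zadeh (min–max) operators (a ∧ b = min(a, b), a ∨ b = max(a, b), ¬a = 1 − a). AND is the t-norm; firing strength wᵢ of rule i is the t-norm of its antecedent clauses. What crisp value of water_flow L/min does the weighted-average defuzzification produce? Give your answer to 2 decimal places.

37.85

R1 (z=37.0): bright=0.20, wet=0.21; AND[min(a, b)] → w = 0.20
R2 (z=47.7): ¬dry=1−0.46=0.54, moderate=0.69; AND[min(a, b)] → w = 0.54
R3 (z=21.4): damp=0.66, bright=0.20; AND[min(a, b)] → w = 0.20
R4 (z=36.0): moderate=0.69, ¬damp=1−0.66=0.34; AND[min(a, b)] → w = 0.34
R5 (z=32.0): wet=0.21, moderate=0.69; AND[min(a, b)] → w = 0.21
Weighted average = (0.20·37.0 + 0.54·47.7 + 0.20·21.4 + 0.34·36.0 + 0.21·32.0) / (0.20 + 0.54 + 0.20 + 0.34 + 0.21)
  = 56.3980 / 1.4900 = 37.85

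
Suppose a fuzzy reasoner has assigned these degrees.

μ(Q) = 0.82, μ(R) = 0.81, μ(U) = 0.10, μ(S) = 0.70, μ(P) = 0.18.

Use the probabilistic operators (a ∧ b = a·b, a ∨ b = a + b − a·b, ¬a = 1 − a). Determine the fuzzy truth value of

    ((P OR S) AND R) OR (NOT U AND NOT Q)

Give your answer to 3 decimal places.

P OR S = a + b − a·b on (0.1800, 0.7000) = 0.7540
(P OR S) AND R = a·b on (0.7540, 0.8100) = 0.6107
NOT U = 1 − 0.1000 = 0.9000
NOT Q = 1 − 0.8200 = 0.1800
NOT U AND NOT Q = a·b on (0.9000, 0.1800) = 0.1620
((P OR S) AND R) OR (NOT U AND NOT Q) = a + b − a·b on (0.6107, 0.1620) = 0.6738

0.674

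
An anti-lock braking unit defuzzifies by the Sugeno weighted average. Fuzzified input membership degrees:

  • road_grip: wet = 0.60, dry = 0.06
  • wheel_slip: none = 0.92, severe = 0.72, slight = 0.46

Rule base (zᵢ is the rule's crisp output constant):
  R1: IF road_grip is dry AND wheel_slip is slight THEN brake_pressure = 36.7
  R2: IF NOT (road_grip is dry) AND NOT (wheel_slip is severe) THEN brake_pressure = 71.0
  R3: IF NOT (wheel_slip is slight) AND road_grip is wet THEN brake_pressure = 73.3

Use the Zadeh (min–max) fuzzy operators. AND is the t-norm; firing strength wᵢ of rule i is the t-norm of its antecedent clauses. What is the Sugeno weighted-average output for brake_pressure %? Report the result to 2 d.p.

70.07

R1 (z=36.7): dry=0.06, slight=0.46; AND[min(a, b)] → w = 0.06
R2 (z=71.0): ¬dry=1−0.06=0.94, ¬severe=1−0.72=0.28; AND[min(a, b)] → w = 0.28
R3 (z=73.3): ¬slight=1−0.46=0.54, wet=0.60; AND[min(a, b)] → w = 0.54
Weighted average = (0.06·36.7 + 0.28·71.0 + 0.54·73.3) / (0.06 + 0.28 + 0.54)
  = 61.6640 / 0.8800 = 70.07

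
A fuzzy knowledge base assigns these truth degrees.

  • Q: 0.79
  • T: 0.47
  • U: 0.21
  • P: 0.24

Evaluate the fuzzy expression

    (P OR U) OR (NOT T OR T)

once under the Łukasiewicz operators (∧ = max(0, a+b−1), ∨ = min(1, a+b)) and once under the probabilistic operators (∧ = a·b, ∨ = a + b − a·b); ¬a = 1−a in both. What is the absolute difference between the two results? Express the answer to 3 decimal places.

Under Łukasiewicz:
  P OR U = min(1, a+b) on (0.24, 0.21) = 0.45
  NOT T = 1 − 0.47 = 0.53
  NOT T OR T = min(1, a+b) on (0.53, 0.47) = 1.00
  (P OR U) OR (NOT T OR T) = min(1, a+b) on (0.45, 1.00) = 1.00
  → value = 1.0000
Under probabilistic:
  P OR U = a + b − a·b on (0.2400, 0.2100) = 0.3996
  NOT T = 1 − 0.4700 = 0.5300
  NOT T OR T = a + b − a·b on (0.5300, 0.4700) = 0.7509
  (P OR U) OR (NOT T OR T) = a + b − a·b on (0.3996, 0.7509) = 0.8504
  → value = 0.8504
|1.0000 − 0.8504| = 0.150

0.150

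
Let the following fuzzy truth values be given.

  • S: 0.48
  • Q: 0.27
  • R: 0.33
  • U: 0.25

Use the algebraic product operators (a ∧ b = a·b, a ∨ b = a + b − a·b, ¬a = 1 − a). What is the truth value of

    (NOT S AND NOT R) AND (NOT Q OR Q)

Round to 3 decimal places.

NOT S = 1 − 0.4800 = 0.5200
NOT R = 1 − 0.3300 = 0.6700
NOT S AND NOT R = a·b on (0.5200, 0.6700) = 0.3484
NOT Q = 1 − 0.2700 = 0.7300
NOT Q OR Q = a + b − a·b on (0.7300, 0.2700) = 0.8029
(NOT S AND NOT R) AND (NOT Q OR Q) = a·b on (0.3484, 0.8029) = 0.2797

0.280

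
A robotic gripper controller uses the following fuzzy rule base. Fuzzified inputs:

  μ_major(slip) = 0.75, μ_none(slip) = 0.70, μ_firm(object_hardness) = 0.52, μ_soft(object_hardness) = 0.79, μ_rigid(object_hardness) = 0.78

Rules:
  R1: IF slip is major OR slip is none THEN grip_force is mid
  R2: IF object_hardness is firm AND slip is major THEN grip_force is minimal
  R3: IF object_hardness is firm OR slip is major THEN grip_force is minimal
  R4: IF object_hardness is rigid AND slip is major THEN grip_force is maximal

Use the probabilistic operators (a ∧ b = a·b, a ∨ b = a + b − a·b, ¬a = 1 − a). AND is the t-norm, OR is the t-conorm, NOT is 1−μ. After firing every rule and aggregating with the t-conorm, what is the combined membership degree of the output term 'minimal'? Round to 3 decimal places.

0.927

R1: major=0.75, none=0.70; OR[a + b − a·b] → w = 0.9250
R2: firm=0.52, major=0.75; AND[a·b] → w = 0.3900
R3: firm=0.52, major=0.75; OR[a + b − a·b] → w = 0.8800
R4: rigid=0.78, major=0.75; AND[a·b] → w = 0.5850
Rules with consequent 'minimal': {R2, R3} → strengths 0.3900, 0.8800
Aggregate via t-conorm [a + b − a·b]: 0.9268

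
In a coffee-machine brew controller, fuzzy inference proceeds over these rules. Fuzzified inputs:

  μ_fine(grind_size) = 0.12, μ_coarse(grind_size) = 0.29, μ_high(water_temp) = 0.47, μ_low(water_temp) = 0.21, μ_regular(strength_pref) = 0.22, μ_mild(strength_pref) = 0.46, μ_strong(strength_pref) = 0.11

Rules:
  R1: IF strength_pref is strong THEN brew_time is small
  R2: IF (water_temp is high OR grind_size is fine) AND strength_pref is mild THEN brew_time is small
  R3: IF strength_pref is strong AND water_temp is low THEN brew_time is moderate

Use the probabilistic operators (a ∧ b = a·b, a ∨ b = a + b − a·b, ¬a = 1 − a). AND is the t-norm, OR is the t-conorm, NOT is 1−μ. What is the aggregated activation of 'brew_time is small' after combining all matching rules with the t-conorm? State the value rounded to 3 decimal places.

0.328

R1: strong=0.11 → w = 0.1100
R2: (high=0.47 OR fine=0.12) = 0.5336; AND[a·b] with mild=0.46 → w = 0.2455
R3: strong=0.11, low=0.21; AND[a·b] → w = 0.0231
Rules with consequent 'small': {R1, R2} → strengths 0.1100, 0.2455
Aggregate via t-conorm [a + b − a·b]: 0.3285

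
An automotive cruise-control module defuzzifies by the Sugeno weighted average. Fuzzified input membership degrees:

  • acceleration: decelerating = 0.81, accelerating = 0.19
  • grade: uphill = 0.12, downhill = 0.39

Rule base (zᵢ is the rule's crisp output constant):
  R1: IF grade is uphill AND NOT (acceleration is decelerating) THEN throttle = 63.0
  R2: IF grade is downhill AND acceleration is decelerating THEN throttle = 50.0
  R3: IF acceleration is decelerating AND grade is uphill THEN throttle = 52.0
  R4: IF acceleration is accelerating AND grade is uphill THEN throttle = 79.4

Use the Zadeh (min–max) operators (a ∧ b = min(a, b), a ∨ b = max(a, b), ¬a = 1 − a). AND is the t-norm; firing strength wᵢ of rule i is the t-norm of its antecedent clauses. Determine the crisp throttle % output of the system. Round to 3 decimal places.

R1 (z=63.0): uphill=0.12, ¬decelerating=1−0.81=0.19; AND[min(a, b)] → w = 0.12
R2 (z=50.0): downhill=0.39, decelerating=0.81; AND[min(a, b)] → w = 0.39
R3 (z=52.0): decelerating=0.81, uphill=0.12; AND[min(a, b)] → w = 0.12
R4 (z=79.4): accelerating=0.19, uphill=0.12; AND[min(a, b)] → w = 0.12
Weighted average = (0.12·63.0 + 0.39·50.0 + 0.12·52.0 + 0.12·79.4) / (0.12 + 0.39 + 0.12 + 0.12)
  = 42.8280 / 0.7500 = 57.104

57.104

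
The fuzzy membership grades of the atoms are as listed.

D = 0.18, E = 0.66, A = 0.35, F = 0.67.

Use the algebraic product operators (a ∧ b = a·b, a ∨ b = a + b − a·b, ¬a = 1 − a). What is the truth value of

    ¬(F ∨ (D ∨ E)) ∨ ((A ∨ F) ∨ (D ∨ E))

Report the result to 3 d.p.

D ∨ E = a + b − a·b on (0.1800, 0.6600) = 0.7212
F ∨ (D ∨ E) = a + b − a·b on (0.6700, 0.7212) = 0.9080
¬(F ∨ (D ∨ E)) = 1 − 0.9080 = 0.0920
A ∨ F = a + b − a·b on (0.3500, 0.6700) = 0.7855
D ∨ E = a + b − a·b on (0.1800, 0.6600) = 0.7212
(A ∨ F) ∨ (D ∨ E) = a + b − a·b on (0.7855, 0.7212) = 0.9402
¬(F ∨ (D ∨ E)) ∨ ((A ∨ F) ∨ (D ∨ E)) = a + b − a·b on (0.0920, 0.9402) = 0.9457

0.946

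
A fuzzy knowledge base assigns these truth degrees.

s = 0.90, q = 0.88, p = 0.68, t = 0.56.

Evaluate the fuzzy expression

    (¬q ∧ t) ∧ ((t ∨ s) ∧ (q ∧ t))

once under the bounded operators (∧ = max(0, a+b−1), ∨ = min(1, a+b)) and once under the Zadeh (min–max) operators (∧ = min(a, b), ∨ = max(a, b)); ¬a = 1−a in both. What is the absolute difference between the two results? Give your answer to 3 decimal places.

0.120

Under bounded:
  ¬q = 1 − 0.88 = 0.12
  ¬q ∧ t = max(0, a+b−1) on (0.12, 0.56) = 0.00
  t ∨ s = min(1, a+b) on (0.56, 0.90) = 1.00
  q ∧ t = max(0, a+b−1) on (0.88, 0.56) = 0.44
  (t ∨ s) ∧ (q ∧ t) = max(0, a+b−1) on (1.00, 0.44) = 0.44
  (¬q ∧ t) ∧ ((t ∨ s) ∧ (q ∧ t)) = max(0, a+b−1) on (0.00, 0.44) = 0.00
  → value = 0.0000
Under Zadeh (min–max):
  ¬q = 1 − 0.88 = 0.12
  ¬q ∧ t = min(a, b) on (0.12, 0.56) = 0.12
  t ∨ s = max(a, b) on (0.56, 0.90) = 0.90
  q ∧ t = min(a, b) on (0.88, 0.56) = 0.56
  (t ∨ s) ∧ (q ∧ t) = min(a, b) on (0.90, 0.56) = 0.56
  (¬q ∧ t) ∧ ((t ∨ s) ∧ (q ∧ t)) = min(a, b) on (0.12, 0.56) = 0.12
  → value = 0.1200
|0.0000 − 0.1200| = 0.120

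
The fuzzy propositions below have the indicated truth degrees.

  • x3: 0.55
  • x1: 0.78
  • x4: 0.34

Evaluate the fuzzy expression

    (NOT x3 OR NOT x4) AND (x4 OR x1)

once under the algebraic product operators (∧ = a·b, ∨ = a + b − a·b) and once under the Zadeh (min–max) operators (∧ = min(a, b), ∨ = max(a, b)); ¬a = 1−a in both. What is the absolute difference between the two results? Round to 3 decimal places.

0.035

Under algebraic product:
  NOT x3 = 1 − 0.5500 = 0.4500
  NOT x4 = 1 − 0.3400 = 0.6600
  NOT x3 OR NOT x4 = a + b − a·b on (0.4500, 0.6600) = 0.8130
  x4 OR x1 = a + b − a·b on (0.3400, 0.7800) = 0.8548
  (NOT x3 OR NOT x4) AND (x4 OR x1) = a·b on (0.8130, 0.8548) = 0.6950
  → value = 0.6950
Under Zadeh (min–max):
  NOT x3 = 1 − 0.55 = 0.45
  NOT x4 = 1 − 0.34 = 0.66
  NOT x3 OR NOT x4 = max(a, b) on (0.45, 0.66) = 0.66
  x4 OR x1 = max(a, b) on (0.34, 0.78) = 0.78
  (NOT x3 OR NOT x4) AND (x4 OR x1) = min(a, b) on (0.66, 0.78) = 0.66
  → value = 0.6600
|0.6950 − 0.6600| = 0.035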